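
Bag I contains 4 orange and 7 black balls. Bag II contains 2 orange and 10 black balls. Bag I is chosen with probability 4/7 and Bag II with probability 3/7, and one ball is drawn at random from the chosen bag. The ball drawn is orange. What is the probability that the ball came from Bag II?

11/43

P(orange | Bag I) = 4/11; P(orange | Bag II) = 1/6.
P(orange) = 4/7·4/11 + 3/7·1/6 = 43/154.
By Bayes' rule, P(Bag II | orange) = 1/14 / 43/154 = 11/43 ≈ 0.2558.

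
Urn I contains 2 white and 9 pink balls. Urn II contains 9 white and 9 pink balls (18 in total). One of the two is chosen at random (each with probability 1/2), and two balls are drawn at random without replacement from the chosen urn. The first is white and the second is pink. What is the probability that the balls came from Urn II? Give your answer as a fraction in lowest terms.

P(E | Urn I) = 9/55; P(E | Urn II) = 9/34.
P(E) = 1/2·9/55 + 1/2·9/34 = 801/3740.
By Bayes' rule, P(Urn II | E) = 9/68 / 801/3740 = 55/89 ≈ 0.6180.

55/89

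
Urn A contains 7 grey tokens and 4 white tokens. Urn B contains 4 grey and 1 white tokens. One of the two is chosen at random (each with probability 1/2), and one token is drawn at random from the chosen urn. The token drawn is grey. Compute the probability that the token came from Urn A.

P(grey | Urn A) = 7/11; P(grey | Urn B) = 4/5.
P(grey) = 1/2·7/11 + 1/2·4/5 = 79/110.
By Bayes' rule, P(Urn A | grey) = 7/22 / 79/110 = 35/79 ≈ 0.4430.

35/79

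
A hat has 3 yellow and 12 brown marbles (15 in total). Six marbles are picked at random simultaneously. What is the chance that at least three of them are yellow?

Sum the hypergeometric tail for j = 3,…,3 yellow marbles.
Favorable = C(3,3)·C(12,3) = 220; total = C(15,6) = 5005.
P = 220/5005 = 4/91 ≈ 0.0440.

4/91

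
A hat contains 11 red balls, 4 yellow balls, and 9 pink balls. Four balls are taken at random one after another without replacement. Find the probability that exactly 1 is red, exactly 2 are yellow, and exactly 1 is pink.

Unordered draws without replacement: count favorable combinations over C(24,4).
Favorable = C(11,1) · C(4,2) · C(9,1) = 594; total = C(24,4) = 10626.
P = 594/10626 = 9/161 ≈ 0.0559.

9/161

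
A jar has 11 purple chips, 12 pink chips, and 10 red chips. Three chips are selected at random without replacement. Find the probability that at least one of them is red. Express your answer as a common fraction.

Use the complement: P(at least one red) = 1 − P(no red).
P(none) = C(23,3)/C(33,3) = 1771/5456.
So P = 1 − 1771/5456 = 335/496 ≈ 0.6754.

335/496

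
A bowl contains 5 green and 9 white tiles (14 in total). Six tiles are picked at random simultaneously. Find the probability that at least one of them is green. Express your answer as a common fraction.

Use the complement: P(at least one green) = 1 − P(no green).
P(none) = C(9,6)/C(14,6) = 84/3003.
So P = 1 − 84/3003 = 139/143 ≈ 0.9720.

139/143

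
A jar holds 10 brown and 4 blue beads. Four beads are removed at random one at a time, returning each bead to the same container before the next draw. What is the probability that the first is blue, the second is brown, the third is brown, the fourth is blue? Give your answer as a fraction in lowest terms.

Multiply the conditional probability of each draw in order, with replacement (the composition resets each draw).
P = (4/14) · (10/14) · (10/14) · (4/14) = 100/2401 ≈ 0.0416.

100/2401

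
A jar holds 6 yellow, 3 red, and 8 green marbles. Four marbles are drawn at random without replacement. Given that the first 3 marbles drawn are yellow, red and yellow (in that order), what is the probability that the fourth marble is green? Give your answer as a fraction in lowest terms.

4/7

After removing 2 yellow, 1 red, the jar has 8 green out of 14 remaining.
P(fourth is green | given) = 8/14 = 4/7 ≈ 0.5714.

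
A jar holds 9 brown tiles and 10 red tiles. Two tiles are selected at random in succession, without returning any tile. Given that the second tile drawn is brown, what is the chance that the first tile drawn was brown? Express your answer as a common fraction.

P(first=brown and the second tile drawn is brown) = (9/19)·(8/18) = 4/19.
P(the second tile drawn is brown) = Σ over first color = 4/19 + 5/19 = 9/19.
By Bayes, P(first=brown | the second tile drawn is brown) = 4/19 / 9/19 = 4/9 ≈ 0.4444.

4/9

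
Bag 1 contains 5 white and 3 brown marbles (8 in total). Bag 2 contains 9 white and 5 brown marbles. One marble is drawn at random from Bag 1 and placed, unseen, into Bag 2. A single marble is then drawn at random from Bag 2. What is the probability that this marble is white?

77/120

Condition on how many of the transferred marbles are white (from Bag 1: 5 white of 8; then Bag 2 has 15 total).
  0 white: C(5,0)C(3,1)/C(8,1) = 3/8; then P = 9/15
  1 white: C(5,1)C(3,0)/C(8,1) = 5/8; then P = 10/15
P(white from Bag 2) = 77/120 ≈ 0.6417.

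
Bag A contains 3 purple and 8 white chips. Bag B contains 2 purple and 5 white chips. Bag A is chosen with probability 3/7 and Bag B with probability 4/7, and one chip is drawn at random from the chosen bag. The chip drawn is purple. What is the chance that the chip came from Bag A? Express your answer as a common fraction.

63/151

P(purple | Bag A) = 3/11; P(purple | Bag B) = 2/7.
P(purple) = 3/7·3/11 + 4/7·2/7 = 151/539.
By Bayes' rule, P(Bag A | purple) = 9/77 / 151/539 = 63/151 ≈ 0.4172.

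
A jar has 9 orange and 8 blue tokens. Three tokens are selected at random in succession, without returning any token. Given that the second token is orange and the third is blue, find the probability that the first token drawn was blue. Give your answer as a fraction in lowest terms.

P(first=blue and the second token is orange and the third is blue) = (8/17)·(9/16)·(7/15) = 21/170.
P(E) = Σ over first color = 12/85 + 21/170 = 9/34.
By Bayes, P(first=blue | E) = 21/170 / 9/34 = 7/15 ≈ 0.4667.

7/15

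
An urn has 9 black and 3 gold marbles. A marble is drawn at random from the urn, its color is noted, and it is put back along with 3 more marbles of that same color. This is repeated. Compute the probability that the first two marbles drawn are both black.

3/5

After a black draw the urn holds 12 black out of 15.
P = (9/12)·(12/15) = 3/5 ≈ 0.6000.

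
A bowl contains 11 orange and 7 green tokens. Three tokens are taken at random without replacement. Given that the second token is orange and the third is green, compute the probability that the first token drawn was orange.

5/8

P(first=orange and the second token is orange and the third is green) = (11/18)·(10/17)·(7/16) = 385/2448.
P(E) = Σ over first color = 385/2448 + 77/816 = 77/306.
By Bayes, P(first=orange | E) = 385/2448 / 77/306 = 5/8 ≈ 0.6250.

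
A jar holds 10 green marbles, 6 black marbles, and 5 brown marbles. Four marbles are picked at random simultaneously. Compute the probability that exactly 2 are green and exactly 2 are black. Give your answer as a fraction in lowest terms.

Unordered draws without replacement: count favorable combinations over C(21,4).
Favorable = C(10,2) · C(6,2) · C(5,0) = 675; total = C(21,4) = 5985.
P = 675/5985 = 15/133 ≈ 0.1128.

15/133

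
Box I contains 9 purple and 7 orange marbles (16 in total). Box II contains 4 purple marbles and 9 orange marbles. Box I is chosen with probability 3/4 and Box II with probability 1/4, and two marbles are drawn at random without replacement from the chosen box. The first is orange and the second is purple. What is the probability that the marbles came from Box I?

P(E | Box I) = 21/80; P(E | Box II) = 3/13.
P(E) = 3/4·21/80 + 1/4·3/13 = 1059/4160.
By Bayes' rule, P(Box I | E) = 63/320 / 1059/4160 = 273/353 ≈ 0.7734.

273/353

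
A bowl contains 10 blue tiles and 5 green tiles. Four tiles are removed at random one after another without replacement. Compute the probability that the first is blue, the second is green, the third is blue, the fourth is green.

5/91

Multiply the conditional probability of each draw in order, without replacement, so each draw removes one from its color and from the total.
P = (10/15) · (5/14) · (9/13) · (4/12) = 5/91 ≈ 0.0549.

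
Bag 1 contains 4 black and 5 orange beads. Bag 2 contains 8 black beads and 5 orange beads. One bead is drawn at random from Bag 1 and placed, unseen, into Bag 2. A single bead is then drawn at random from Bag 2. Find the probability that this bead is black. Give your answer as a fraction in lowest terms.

Condition on how many of the transferred beads are black (from Bag 1: 4 black of 9; then Bag 2 has 14 total).
  0 black: C(4,0)C(5,1)/C(9,1) = 5/9; then P = 8/14
  1 black: C(4,1)C(5,0)/C(9,1) = 4/9; then P = 9/14
P(black from Bag 2) = 38/63 ≈ 0.6032.

38/63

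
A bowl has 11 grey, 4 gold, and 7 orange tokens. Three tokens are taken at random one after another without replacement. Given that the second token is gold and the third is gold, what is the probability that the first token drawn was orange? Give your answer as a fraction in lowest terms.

P(first=orange and the second token is gold and the third is gold) = (7/22)·(4/21)·(3/20) = 1/110.
P(E) = Σ over first color = 1/70 + 1/385 + 1/110 = 2/77.
By Bayes, P(first=orange | E) = 1/110 / 2/77 = 7/20 ≈ 0.3500.

7/20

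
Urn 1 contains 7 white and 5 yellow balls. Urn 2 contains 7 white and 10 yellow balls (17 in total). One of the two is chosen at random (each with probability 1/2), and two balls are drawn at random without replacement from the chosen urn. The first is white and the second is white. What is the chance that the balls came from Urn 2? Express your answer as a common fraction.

33/101

P(E | Urn 1) = 7/22; P(E | Urn 2) = 21/136.
P(E) = 1/2·7/22 + 1/2·21/136 = 707/2992.
By Bayes' rule, P(Urn 2 | E) = 21/272 / 707/2992 = 33/101 ≈ 0.3267.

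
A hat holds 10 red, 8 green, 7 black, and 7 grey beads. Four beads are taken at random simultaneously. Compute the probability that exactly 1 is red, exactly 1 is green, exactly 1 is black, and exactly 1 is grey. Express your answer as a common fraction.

98/899

Unordered draws without replacement: count favorable combinations over C(32,4).
Favorable = C(10,1) · C(8,1) · C(7,1) · C(7,1) = 3920; total = C(32,4) = 35960.
P = 3920/35960 = 98/899 ≈ 0.1090.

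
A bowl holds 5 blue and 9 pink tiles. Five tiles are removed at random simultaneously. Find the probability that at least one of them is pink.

2001/2002

Use the complement: P(at least one pink) = 1 − P(no pink).
P(none) = C(5,5)/C(14,5) = 1/2002.
So P = 1 − 1/2002 = 2001/2002 ≈ 0.9995.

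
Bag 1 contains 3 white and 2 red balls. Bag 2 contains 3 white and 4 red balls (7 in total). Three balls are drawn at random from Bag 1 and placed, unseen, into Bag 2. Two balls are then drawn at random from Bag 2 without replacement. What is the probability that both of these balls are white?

Condition on how many of the transferred balls are white (from Bag 1: 3 white of 5; then Bag 2 has 10 total).
  1 white: C(3,1)C(2,2)/C(5,3) = 3/10; then P = C(4,2)/C(10,2) = 2/15
  2 white: C(3,2)C(2,1)/C(5,3) = 3/5; then P = C(5,2)/C(10,2) = 2/9
  3 white: C(3,3)C(2,0)/C(5,3) = 1/10; then P = C(6,2)/C(10,2) = 1/3
P(both white) = 31/150 ≈ 0.2067.

31/150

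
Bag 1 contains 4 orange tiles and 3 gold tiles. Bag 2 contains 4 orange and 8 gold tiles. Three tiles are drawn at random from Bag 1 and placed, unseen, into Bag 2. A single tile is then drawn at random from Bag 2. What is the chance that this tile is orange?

8/21

Condition on how many of the transferred tiles are orange (from Bag 1: 4 orange of 7; then Bag 2 has 15 total).
  0 orange: C(4,0)C(3,3)/C(7,3) = 1/35; then P = 4/15
  1 orange: C(4,1)C(3,2)/C(7,3) = 12/35; then P = 5/15
  2 orange: C(4,2)C(3,1)/C(7,3) = 18/35; then P = 6/15
  3 orange: C(4,3)C(3,0)/C(7,3) = 4/35; then P = 7/15
P(orange from Bag 2) = 8/21 ≈ 0.3810.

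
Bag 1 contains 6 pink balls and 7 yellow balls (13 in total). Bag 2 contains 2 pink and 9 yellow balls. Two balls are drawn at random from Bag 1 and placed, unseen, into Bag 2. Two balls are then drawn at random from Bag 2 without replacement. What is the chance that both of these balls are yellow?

1195/2028

Condition on how many of the transferred balls are yellow (from Bag 1: 7 yellow of 13; then Bag 2 has 13 total).
  0 yellow: C(7,0)C(6,2)/C(13,2) = 5/26; then P = C(9,2)/C(13,2) = 6/13
  1 yellow: C(7,1)C(6,1)/C(13,2) = 7/13; then P = C(10,2)/C(13,2) = 15/26
  2 yellow: C(7,2)C(6,0)/C(13,2) = 7/26; then P = C(11,2)/C(13,2) = 55/78
P(both yellow) = 1195/2028 ≈ 0.5893.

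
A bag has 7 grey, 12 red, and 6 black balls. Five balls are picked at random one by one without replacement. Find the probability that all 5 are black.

Unordered draws without replacement: count favorable combinations over C(25,5).
Favorable = C(7,0) · C(12,0) · C(6,5) = 6; total = C(25,5) = 53130.
P = 6/53130 = 1/8855 ≈ 0.0001.

1/8855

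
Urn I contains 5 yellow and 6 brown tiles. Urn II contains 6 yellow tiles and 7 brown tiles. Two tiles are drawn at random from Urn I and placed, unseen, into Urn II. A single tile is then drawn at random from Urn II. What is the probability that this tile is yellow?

Condition on how many of the transferred tiles are yellow (from Urn I: 5 yellow of 11; then Urn II has 15 total).
  0 yellow: C(5,0)C(6,2)/C(11,2) = 3/11; then P = 6/15
  1 yellow: C(5,1)C(6,1)/C(11,2) = 6/11; then P = 7/15
  2 yellow: C(5,2)C(6,0)/C(11,2) = 2/11; then P = 8/15
P(yellow from Urn II) = 76/165 ≈ 0.4606.

76/165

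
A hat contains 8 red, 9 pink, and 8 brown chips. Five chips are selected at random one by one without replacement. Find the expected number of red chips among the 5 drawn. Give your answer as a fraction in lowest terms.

By linearity of expectation, E[X] = Σ P(draw i is red); by symmetry each draw (even without replacement) has P(red) = 8/25.
E[X] = 5 · 8/25 = 8/5 ≈ 1.6000.

8/5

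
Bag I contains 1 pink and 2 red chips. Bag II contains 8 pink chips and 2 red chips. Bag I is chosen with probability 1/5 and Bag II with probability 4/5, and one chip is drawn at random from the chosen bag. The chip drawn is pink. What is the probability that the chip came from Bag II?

P(pink | Bag I) = 1/3; P(pink | Bag II) = 4/5.
P(pink) = 1/5·1/3 + 4/5·4/5 = 53/75.
By Bayes' rule, P(Bag II | pink) = 16/25 / 53/75 = 48/53 ≈ 0.9057.

48/53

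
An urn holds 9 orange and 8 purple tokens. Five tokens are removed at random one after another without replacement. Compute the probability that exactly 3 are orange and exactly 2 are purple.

84/221

Unordered draws without replacement: count favorable combinations over C(17,5).
Favorable = C(9,3) · C(8,2) = 2352; total = C(17,5) = 6188.
P = 2352/6188 = 84/221 ≈ 0.3801.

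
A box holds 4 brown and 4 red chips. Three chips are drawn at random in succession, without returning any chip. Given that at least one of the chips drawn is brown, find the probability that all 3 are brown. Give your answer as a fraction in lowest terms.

1/13

P(all 3 brown) = C(4,3)/C(8,3) = 1/14; P(at least one brown) = 1 − C(4,3)/C(8,3) = 13/14.
Since 'all 3 brown' ⊆ 'at least one brown', P(all 3 | at least one) = 1/14 / 13/14 = 1/13 ≈ 0.0769.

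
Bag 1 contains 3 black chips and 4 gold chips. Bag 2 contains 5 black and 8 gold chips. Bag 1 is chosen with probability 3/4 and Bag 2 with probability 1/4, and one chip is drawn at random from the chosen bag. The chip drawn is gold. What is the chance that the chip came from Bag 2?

P(gold | Bag 1) = 4/7; P(gold | Bag 2) = 8/13.
P(gold) = 3/4·4/7 + 1/4·8/13 = 53/91.
By Bayes' rule, P(Bag 2 | gold) = 2/13 / 53/91 = 14/53 ≈ 0.2642.

14/53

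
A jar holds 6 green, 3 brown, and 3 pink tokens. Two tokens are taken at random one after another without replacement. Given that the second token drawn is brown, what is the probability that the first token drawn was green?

6/11

P(first=green and the second token drawn is brown) = (6/12)·(3/11) = 3/22.
P(the second token drawn is brown) = Σ over first color = 3/22 + 1/22 + 3/44 = 1/4.
By Bayes, P(first=green | the second token drawn is brown) = 3/22 / 1/4 = 6/11 ≈ 0.5455.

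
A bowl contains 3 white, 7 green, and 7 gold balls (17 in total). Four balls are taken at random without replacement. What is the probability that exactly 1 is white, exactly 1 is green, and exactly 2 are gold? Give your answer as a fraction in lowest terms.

63/340

Unordered draws without replacement: count favorable combinations over C(17,4).
Favorable = C(3,1) · C(7,1) · C(7,2) = 441; total = C(17,4) = 2380.
P = 441/2380 = 63/340 ≈ 0.1853.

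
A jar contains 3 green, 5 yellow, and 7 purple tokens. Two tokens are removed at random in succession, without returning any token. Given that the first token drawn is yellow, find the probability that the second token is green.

3/14

After removing 1 yellow, the jar has 3 green out of 14 remaining.
P(second is green | given) = 3/14 ≈ 0.2143.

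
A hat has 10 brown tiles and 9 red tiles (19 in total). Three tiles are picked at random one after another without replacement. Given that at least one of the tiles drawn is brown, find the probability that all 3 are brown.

8/59

P(all 3 brown) = C(10,3)/C(19,3) = 40/323; P(at least one brown) = 1 − C(9,3)/C(19,3) = 295/323.
Since 'all 3 brown' ⊆ 'at least one brown', P(all 3 | at least one) = 40/323 / 295/323 = 8/59 ≈ 0.1356.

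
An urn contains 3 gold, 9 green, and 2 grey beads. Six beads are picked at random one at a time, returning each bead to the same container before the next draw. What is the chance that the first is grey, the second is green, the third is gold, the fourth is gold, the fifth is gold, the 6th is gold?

Multiply the conditional probability of each draw in order, with replacement (the composition resets each draw).
P = (2/14) · (9/14) · (3/14) · (3/14) · (3/14) · (3/14) = 729/3764768 ≈ 0.0002.

729/3764768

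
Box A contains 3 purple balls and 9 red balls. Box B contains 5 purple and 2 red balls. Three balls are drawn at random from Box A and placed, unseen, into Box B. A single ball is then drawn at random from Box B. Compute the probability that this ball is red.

17/40

Condition on how many of the transferred balls are red (from Box A: 9 red of 12; then Box B has 10 total).
  0 red: C(9,0)C(3,3)/C(12,3) = 1/220; then P = 2/10
  1 red: C(9,1)C(3,2)/C(12,3) = 27/220; then P = 3/10
  2 red: C(9,2)C(3,1)/C(12,3) = 27/55; then P = 4/10
  3 red: C(9,3)C(3,0)/C(12,3) = 21/55; then P = 5/10
P(red from Box B) = 17/40 ≈ 0.4250.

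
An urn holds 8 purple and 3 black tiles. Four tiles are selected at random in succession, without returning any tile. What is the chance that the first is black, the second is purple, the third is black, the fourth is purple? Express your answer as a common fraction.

Multiply the conditional probability of each draw in order, without replacement, so each draw removes one from its color and from the total.
P = (3/11) · (8/10) · (2/9) · (7/8) = 7/165 ≈ 0.0424.

7/165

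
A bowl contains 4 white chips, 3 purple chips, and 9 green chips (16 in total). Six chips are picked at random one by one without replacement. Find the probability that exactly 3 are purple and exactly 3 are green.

3/286

Unordered draws without replacement: count favorable combinations over C(16,6).
Favorable = C(4,0) · C(3,3) · C(9,3) = 84; total = C(16,6) = 8008.
P = 84/8008 = 3/286 ≈ 0.0105.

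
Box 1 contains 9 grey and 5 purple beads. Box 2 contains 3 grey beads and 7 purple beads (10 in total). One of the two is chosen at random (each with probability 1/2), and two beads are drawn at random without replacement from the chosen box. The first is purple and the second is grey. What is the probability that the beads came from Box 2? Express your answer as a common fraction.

637/1312

P(E | Box 1) = 45/182; P(E | Box 2) = 7/30.
P(E) = 1/2·45/182 + 1/2·7/30 = 328/1365.
By Bayes' rule, P(Box 2 | E) = 7/60 / 328/1365 = 637/1312 ≈ 0.4855.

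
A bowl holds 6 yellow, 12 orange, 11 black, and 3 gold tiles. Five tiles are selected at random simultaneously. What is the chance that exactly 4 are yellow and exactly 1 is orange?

45/50344

Unordered draws without replacement: count favorable combinations over C(32,5).
Favorable = C(6,4) · C(12,1) · C(11,0) · C(3,0) = 180; total = C(32,5) = 201376.
P = 180/201376 = 45/50344 ≈ 0.0009.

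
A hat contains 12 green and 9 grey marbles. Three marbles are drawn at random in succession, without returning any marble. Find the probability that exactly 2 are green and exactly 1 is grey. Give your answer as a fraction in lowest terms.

Unordered draws without replacement: count favorable combinations over C(21,3).
Favorable = C(12,2) · C(9,1) = 594; total = C(21,3) = 1330.
P = 594/1330 = 297/665 ≈ 0.4466.

297/665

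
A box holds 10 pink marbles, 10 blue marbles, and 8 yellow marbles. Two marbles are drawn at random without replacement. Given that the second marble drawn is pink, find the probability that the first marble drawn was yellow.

8/27

P(first=yellow and the second marble drawn is pink) = (8/28)·(10/27) = 20/189.
P(the second marble drawn is pink) = Σ over first color = 5/42 + 25/189 + 20/189 = 5/14.
By Bayes, P(first=yellow | the second marble drawn is pink) = 20/189 / 5/14 = 8/27 ≈ 0.2963.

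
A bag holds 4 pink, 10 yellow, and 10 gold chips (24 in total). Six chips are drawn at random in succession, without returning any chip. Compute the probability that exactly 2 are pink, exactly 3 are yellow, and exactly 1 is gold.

1800/33649

Unordered draws without replacement: count favorable combinations over C(24,6).
Favorable = C(4,2) · C(10,3) · C(10,1) = 7200; total = C(24,6) = 134596.
P = 7200/134596 = 1800/33649 ≈ 0.0535.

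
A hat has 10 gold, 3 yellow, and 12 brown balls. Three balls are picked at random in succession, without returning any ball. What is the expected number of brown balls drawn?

36/25

By linearity of expectation, E[X] = Σ P(draw i is brown); by symmetry each draw (even without replacement) has P(brown) = 12/25.
E[X] = 3 · 12/25 = 36/25 ≈ 1.4400.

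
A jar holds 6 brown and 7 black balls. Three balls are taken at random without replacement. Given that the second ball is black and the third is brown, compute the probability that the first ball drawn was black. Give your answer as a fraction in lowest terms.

6/11

P(first=black and the second ball is black and the third is brown) = (7/13)·(6/12)·(6/11) = 21/143.
P(E) = Σ over first color = 35/286 + 21/143 = 7/26.
By Bayes, P(first=black | E) = 21/143 / 7/26 = 6/11 ≈ 0.5455.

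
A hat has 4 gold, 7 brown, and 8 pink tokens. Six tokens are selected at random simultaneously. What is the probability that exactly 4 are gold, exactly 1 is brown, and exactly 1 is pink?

2/969

Unordered draws without replacement: count favorable combinations over C(19,6).
Favorable = C(4,4) · C(7,1) · C(8,1) = 56; total = C(19,6) = 27132.
P = 56/27132 = 2/969 ≈ 0.0021.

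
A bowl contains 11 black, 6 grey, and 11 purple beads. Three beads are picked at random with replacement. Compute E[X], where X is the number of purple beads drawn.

33/28

By linearity of expectation, E[X] = Σ P(draw i is purple); each independent draw has P(purple) = 11/28.
E[X] = 3 · 11/28 = 33/28 ≈ 1.1786.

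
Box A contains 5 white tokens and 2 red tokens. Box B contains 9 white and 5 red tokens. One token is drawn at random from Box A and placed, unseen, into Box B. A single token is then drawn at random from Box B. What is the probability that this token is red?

Condition on how many of the transferred tokens are red (from Box A: 2 red of 7; then Box B has 15 total).
  0 red: C(2,0)C(5,1)/C(7,1) = 5/7; then P = 5/15
  1 red: C(2,1)C(5,0)/C(7,1) = 2/7; then P = 6/15
P(red from Box B) = 37/105 ≈ 0.3524.

37/105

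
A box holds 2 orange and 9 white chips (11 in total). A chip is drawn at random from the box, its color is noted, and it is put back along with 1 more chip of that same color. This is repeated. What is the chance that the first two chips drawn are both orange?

1/22

After a orange draw the box holds 3 orange out of 12.
P = (2/11)·(3/12) = 1/22 ≈ 0.0455.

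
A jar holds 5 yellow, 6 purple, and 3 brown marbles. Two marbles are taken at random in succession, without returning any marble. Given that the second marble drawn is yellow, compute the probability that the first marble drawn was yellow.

4/13

P(first=yellow and the second marble drawn is yellow) = (5/14)·(4/13) = 10/91.
P(the second marble drawn is yellow) = Σ over first color = 10/91 + 15/91 + 15/182 = 5/14.
By Bayes, P(first=yellow | the second marble drawn is yellow) = 10/91 / 5/14 = 4/13 ≈ 0.3077.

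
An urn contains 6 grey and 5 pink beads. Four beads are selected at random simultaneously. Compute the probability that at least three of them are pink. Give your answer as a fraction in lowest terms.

13/66

Sum the hypergeometric tail for j = 3,…,4 pink beads.
Favorable = C(5,3)·C(6,1) + C(5,4)·C(6,0) = 65; total = C(11,4) = 330.
P = 65/330 = 13/66 ≈ 0.1970.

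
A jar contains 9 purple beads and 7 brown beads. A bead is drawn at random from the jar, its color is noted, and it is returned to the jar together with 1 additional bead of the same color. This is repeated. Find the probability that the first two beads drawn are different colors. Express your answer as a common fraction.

Either purple then brown, or brown then purple; after the first draw the total is 17.
P = (9/16)·(7/17) + (7/16)·(9/17) = 63/136 ≈ 0.4632.

63/136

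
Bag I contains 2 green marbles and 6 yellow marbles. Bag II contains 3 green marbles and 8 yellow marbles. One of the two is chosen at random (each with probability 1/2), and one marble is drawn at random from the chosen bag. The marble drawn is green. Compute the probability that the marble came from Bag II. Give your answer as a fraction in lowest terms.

P(green | Bag I) = 1/4; P(green | Bag II) = 3/11.
P(green) = 1/2·1/4 + 1/2·3/11 = 23/88.
By Bayes' rule, P(Bag II | green) = 3/22 / 23/88 = 12/23 ≈ 0.5217.

12/23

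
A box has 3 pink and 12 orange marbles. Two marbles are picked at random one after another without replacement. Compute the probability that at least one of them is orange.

Use the complement: P(at least one orange) = 1 − P(no orange).
P(none) = C(3,2)/C(15,2) = 3/105.
So P = 1 − 3/105 = 34/35 ≈ 0.9714.

34/35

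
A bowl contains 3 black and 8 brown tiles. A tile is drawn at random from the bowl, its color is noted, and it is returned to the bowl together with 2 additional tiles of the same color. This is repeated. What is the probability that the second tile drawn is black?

3/11

Condition on the first draw. If first is black (prob 3/11), second-black has prob (5)/(13); if not (prob 8/11), it has prob 3/(13).
P = (3/11)·(5/13) + (8/11)·(3/13) = 3/11 ≈ 0.2727.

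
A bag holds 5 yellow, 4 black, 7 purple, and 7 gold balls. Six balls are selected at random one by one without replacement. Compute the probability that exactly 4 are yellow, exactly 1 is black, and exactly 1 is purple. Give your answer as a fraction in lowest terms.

20/14421

Unordered draws without replacement: count favorable combinations over C(23,6).
Favorable = C(5,4) · C(4,1) · C(7,1) · C(7,0) = 140; total = C(23,6) = 100947.
P = 140/100947 = 20/14421 ≈ 0.0014.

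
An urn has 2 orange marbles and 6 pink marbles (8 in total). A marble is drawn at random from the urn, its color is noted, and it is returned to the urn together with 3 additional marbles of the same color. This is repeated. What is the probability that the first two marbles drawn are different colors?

Either pink then orange, or orange then pink; after the first draw the total is 11.
P = (6/8)·(2/11) + (2/8)·(6/11) = 3/11 ≈ 0.2727.

3/11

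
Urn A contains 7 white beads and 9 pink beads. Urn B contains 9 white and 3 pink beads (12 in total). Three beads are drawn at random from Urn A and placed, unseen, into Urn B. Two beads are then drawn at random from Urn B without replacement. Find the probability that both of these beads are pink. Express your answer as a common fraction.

239/2800

Condition on how many of the transferred beads are pink (from Urn A: 9 pink of 16; then Urn B has 15 total).
  0 pink: C(9,0)C(7,3)/C(16,3) = 1/16; then P = C(3,2)/C(15,2) = 1/35
  1 pink: C(9,1)C(7,2)/C(16,3) = 27/80; then P = C(4,2)/C(15,2) = 2/35
  2 pink: C(9,2)C(7,1)/C(16,3) = 9/20; then P = C(5,2)/C(15,2) = 2/21
  3 pink: C(9,3)C(7,0)/C(16,3) = 3/20; then P = C(6,2)/C(15,2) = 1/7
P(both pink) = 239/2800 ≈ 0.0854.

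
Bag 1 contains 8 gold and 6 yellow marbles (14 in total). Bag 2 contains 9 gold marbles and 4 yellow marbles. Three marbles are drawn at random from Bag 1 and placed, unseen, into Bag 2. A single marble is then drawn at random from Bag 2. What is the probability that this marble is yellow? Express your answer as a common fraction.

Condition on how many of the transferred marbles are yellow (from Bag 1: 6 yellow of 14; then Bag 2 has 16 total).
  0 yellow: C(6,0)C(8,3)/C(14,3) = 2/13; then P = 4/16
  1 yellow: C(6,1)C(8,2)/C(14,3) = 6/13; then P = 5/16
  2 yellow: C(6,2)C(8,1)/C(14,3) = 30/91; then P = 6/16
  3 yellow: C(6,3)C(8,0)/C(14,3) = 5/91; then P = 7/16
P(yellow from Bag 2) = 37/112 ≈ 0.3304.

37/112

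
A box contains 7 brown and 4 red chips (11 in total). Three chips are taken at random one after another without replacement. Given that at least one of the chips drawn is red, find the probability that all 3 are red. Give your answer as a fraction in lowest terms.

P(all 3 red) = C(4,3)/C(11,3) = 4/165; P(at least one red) = 1 − C(7,3)/C(11,3) = 26/33.
Since 'all 3 red' ⊆ 'at least one red', P(all 3 | at least one) = 4/165 / 26/33 = 2/65 ≈ 0.0308.

2/65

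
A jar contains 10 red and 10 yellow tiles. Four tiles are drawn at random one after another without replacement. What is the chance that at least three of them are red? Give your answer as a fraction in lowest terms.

Sum the hypergeometric tail for j = 3,…,4 red tiles.
Favorable = C(10,3)·C(10,1) + C(10,4)·C(10,0) = 1410; total = C(20,4) = 4845.
P = 1410/4845 = 94/323 ≈ 0.2910.

94/323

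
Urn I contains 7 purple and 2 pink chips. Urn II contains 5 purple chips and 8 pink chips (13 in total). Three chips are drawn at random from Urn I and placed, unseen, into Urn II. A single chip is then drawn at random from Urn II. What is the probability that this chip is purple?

11/24

Condition on how many of the transferred chips are purple (from Urn I: 7 purple of 9; then Urn II has 16 total).
  1 purple: C(7,1)C(2,2)/C(9,3) = 1/12; then P = 6/16
  2 purple: C(7,2)C(2,1)/C(9,3) = 1/2; then P = 7/16
  3 purple: C(7,3)C(2,0)/C(9,3) = 5/12; then P = 8/16
P(purple from Urn II) = 11/24 ≈ 0.4583.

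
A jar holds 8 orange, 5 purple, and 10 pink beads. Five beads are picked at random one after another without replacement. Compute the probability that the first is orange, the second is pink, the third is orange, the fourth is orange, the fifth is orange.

Multiply the conditional probability of each draw in order, without replacement, so each draw removes one from its color and from the total.
P = (8/23) · (10/22) · (7/21) · (6/20) · (5/19) = 20/4807 ≈ 0.0042.

20/4807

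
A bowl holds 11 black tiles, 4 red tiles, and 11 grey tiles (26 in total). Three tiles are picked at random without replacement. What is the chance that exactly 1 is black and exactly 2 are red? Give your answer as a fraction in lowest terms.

33/1300

Unordered draws without replacement: count favorable combinations over C(26,3).
Favorable = C(11,1) · C(4,2) · C(11,0) = 66; total = C(26,3) = 2600.
P = 66/2600 = 33/1300 ≈ 0.0254.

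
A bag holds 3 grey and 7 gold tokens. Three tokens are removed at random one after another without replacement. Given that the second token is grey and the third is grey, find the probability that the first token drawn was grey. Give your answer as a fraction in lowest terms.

1/8

P(first=grey and the second token is grey and the third is grey) = (3/10)·(2/9)·(1/8) = 1/120.
P(E) = Σ over first color = 1/120 + 7/120 = 1/15.
By Bayes, P(first=grey | E) = 1/120 / 1/15 = 1/8 ≈ 0.1250.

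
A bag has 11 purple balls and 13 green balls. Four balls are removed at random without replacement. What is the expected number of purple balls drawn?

11/6

By linearity of expectation, E[X] = Σ P(draw i is purple); by symmetry each draw (even without replacement) has P(purple) = 11/24.
E[X] = 4 · 11/24 = 11/6 ≈ 1.8333.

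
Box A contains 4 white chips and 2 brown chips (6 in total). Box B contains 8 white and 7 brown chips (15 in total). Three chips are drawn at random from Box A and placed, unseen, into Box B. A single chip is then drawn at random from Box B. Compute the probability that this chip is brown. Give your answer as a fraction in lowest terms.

Condition on how many of the transferred chips are brown (from Box A: 2 brown of 6; then Box B has 18 total).
  0 brown: C(2,0)C(4,3)/C(6,3) = 1/5; then P = 7/18
  1 brown: C(2,1)C(4,2)/C(6,3) = 3/5; then P = 8/18
  2 brown: C(2,2)C(4,1)/C(6,3) = 1/5; then P = 9/18
P(brown from Box B) = 4/9 ≈ 0.4444.

4/9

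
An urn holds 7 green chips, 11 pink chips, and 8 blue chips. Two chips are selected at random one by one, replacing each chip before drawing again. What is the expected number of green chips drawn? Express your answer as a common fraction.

By linearity of expectation, E[X] = Σ P(draw i is green); each independent draw has P(green) = 7/26.
E[X] = 2 · 7/26 = 7/13 ≈ 0.5385.

7/13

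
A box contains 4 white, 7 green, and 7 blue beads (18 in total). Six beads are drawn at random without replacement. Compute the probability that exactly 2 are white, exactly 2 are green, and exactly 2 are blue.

Unordered draws without replacement: count favorable combinations over C(18,6).
Favorable = C(4,2) · C(7,2) · C(7,2) = 2646; total = C(18,6) = 18564.
P = 2646/18564 = 63/442 ≈ 0.1425.

63/442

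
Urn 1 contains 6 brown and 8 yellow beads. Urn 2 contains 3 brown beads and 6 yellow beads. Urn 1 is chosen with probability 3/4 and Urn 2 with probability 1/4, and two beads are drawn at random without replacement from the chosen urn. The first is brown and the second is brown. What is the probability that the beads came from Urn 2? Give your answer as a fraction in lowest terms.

91/631

P(E | Urn 1) = 15/91; P(E | Urn 2) = 1/12.
P(E) = 3/4·15/91 + 1/4·1/12 = 631/4368.
By Bayes' rule, P(Urn 2 | E) = 1/48 / 631/4368 = 91/631 ≈ 0.1442.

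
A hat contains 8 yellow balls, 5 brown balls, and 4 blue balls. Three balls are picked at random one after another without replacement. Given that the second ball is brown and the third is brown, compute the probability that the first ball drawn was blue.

4/15

P(first=blue and the second ball is brown and the third is brown) = (4/17)·(5/16)·(4/15) = 1/51.
P(E) = Σ over first color = 2/51 + 1/68 + 1/51 = 5/68.
By Bayes, P(first=blue | E) = 1/51 / 5/68 = 4/15 ≈ 0.2667.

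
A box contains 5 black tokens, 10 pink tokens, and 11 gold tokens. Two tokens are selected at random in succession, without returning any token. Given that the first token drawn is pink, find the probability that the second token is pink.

9/25

After removing 1 pink, the box has 9 pink out of 25 remaining.
P(second is pink | given) = 9/25 ≈ 0.3600.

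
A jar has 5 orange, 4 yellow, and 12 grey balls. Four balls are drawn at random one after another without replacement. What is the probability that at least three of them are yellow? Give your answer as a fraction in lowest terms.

Sum the hypergeometric tail for j = 3,…,4 yellow balls.
Favorable = C(4,3)·C(17,1) + C(4,4)·C(17,0) = 69; total = C(21,4) = 5985.
P = 69/5985 = 23/1995 ≈ 0.0115.

23/1995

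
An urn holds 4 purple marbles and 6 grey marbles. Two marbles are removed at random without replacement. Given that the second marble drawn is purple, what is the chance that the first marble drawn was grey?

P(first=grey and the second marble drawn is purple) = (6/10)·(4/9) = 4/15.
P(the second marble drawn is purple) = Σ over first color = 2/15 + 4/15 = 2/5.
By Bayes, P(first=grey | the second marble drawn is purple) = 4/15 / 2/5 = 2/3 ≈ 0.6667.

2/3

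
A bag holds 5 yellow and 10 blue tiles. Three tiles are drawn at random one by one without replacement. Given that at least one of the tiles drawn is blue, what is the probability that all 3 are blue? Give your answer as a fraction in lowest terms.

24/89

P(all 3 blue) = C(10,3)/C(15,3) = 24/91; P(at least one blue) = 1 − C(5,3)/C(15,3) = 89/91.
Since 'all 3 blue' ⊆ 'at least one blue', P(all 3 | at least one) = 24/91 / 89/91 = 24/89 ≈ 0.2697.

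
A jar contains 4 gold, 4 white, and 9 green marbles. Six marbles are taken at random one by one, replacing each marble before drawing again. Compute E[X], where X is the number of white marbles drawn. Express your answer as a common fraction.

24/17

By linearity of expectation, E[X] = Σ P(draw i is white); each independent draw has P(white) = 4/17.
E[X] = 6 · 4/17 = 24/17 ≈ 1.4118.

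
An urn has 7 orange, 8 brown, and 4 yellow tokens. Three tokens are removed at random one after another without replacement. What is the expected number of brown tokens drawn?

24/19

By linearity of expectation, E[X] = Σ P(draw i is brown); by symmetry each draw (even without replacement) has P(brown) = 8/19.
E[X] = 3 · 8/19 = 24/19 ≈ 1.2632.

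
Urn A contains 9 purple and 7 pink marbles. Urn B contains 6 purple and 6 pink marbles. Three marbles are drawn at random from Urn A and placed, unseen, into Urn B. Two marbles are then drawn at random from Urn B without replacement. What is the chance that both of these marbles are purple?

347/1400

Condition on how many of the transferred marbles are purple (from Urn A: 9 purple of 16; then Urn B has 15 total).
  0 purple: C(9,0)C(7,3)/C(16,3) = 1/16; then P = C(6,2)/C(15,2) = 1/7
  1 purple: C(9,1)C(7,2)/C(16,3) = 27/80; then P = C(7,2)/C(15,2) = 1/5
  2 purple: C(9,2)C(7,1)/C(16,3) = 9/20; then P = C(8,2)/C(15,2) = 4/15
  3 purple: C(9,3)C(7,0)/C(16,3) = 3/20; then P = C(9,2)/C(15,2) = 12/35
P(both purple) = 347/1400 ≈ 0.2479.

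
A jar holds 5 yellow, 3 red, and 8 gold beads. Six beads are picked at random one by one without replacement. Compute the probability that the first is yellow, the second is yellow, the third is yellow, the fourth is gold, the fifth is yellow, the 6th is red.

1/2002

Multiply the conditional probability of each draw in order, without replacement, so each draw removes one from its color and from the total.
P = (5/16) · (4/15) · (3/14) · (8/13) · (2/12) · (3/11) = 1/2002 ≈ 0.0005.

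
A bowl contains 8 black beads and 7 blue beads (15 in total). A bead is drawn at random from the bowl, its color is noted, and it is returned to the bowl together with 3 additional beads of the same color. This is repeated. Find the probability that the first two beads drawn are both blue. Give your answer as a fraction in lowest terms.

7/27

After a blue draw the bowl holds 10 blue out of 18.
P = (7/15)·(10/18) = 7/27 ≈ 0.2593.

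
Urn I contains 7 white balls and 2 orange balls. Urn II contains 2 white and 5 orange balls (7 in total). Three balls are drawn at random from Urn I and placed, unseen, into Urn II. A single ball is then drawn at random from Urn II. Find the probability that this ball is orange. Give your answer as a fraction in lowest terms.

17/30

Condition on how many of the transferred balls are orange (from Urn I: 2 orange of 9; then Urn II has 10 total).
  0 orange: C(2,0)C(7,3)/C(9,3) = 5/12; then P = 5/10
  1 orange: C(2,1)C(7,2)/C(9,3) = 1/2; then P = 6/10
  2 orange: C(2,2)C(7,1)/C(9,3) = 1/12; then P = 7/10
P(orange from Urn II) = 17/30 ≈ 0.5667.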